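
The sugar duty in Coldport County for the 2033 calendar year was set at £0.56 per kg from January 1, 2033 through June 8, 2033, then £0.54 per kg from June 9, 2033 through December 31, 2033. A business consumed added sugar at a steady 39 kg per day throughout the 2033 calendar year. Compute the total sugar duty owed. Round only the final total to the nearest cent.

January 1 – June 8, 2033: 159 days × 39 kg/day = 6,201 kg at £0.56/kg → £3,472.56
June 9 – December 31, 2033: 206 days × 39 kg/day = 8,034 kg at £0.54/kg → £4,338.36

£7,810.92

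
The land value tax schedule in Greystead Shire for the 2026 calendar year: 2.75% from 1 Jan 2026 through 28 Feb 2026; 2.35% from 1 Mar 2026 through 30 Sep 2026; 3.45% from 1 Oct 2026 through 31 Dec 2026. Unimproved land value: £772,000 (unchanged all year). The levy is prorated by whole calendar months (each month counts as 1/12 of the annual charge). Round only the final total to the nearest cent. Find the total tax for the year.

1 Jan – 28 Feb 2026: 2 months at 2.75% → £772,000 × 2.75% × 2/12 = £3,538.3333
1 Mar – 30 Sep 2026: 7 months at 2.35% → £772,000 × 2.35% × 7/12 = £10,582.8333
1 Oct – 31 Dec 2026: 3 months at 3.45% → £772,000 × 3.45% × 3/12 = £6,658.5000
Total = £20,779.6667

£20,779.67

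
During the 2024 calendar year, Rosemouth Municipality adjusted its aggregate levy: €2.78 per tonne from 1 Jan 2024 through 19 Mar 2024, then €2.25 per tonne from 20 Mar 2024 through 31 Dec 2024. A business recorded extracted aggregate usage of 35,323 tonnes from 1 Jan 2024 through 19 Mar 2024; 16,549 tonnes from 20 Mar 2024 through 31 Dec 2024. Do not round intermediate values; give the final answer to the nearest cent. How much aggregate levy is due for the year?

€135,433.19

1 Jan – 19 Mar 2024: 35,323 tonnes at €2.78/tonne → €98,197.94
20 Mar – 31 Dec 2024: 16,549 tonnes at €2.25/tonne → €37,235.25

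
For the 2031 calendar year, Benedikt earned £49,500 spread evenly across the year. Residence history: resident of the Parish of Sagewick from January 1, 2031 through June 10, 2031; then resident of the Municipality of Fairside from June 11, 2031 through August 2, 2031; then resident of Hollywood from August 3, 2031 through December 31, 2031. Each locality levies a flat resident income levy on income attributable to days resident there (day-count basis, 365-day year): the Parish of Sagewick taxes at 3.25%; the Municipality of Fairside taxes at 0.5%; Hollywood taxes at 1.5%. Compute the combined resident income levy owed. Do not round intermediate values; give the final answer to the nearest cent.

£1,052.72

The Parish of Sagewick, January 1 – June 10, 2031: 161 days → £49,500 × 3.25% × 161/365 = £709.6130
The Municipality of Fairside, June 11 – August 2, 2031: 53 days → £49,500 × 0.5% × 53/365 = £35.9384
Hollywood, August 3 – December 31, 2031: 151 days → £49,500 × 1.5% × 151/365 = £307.1712
Total = £1,052.7226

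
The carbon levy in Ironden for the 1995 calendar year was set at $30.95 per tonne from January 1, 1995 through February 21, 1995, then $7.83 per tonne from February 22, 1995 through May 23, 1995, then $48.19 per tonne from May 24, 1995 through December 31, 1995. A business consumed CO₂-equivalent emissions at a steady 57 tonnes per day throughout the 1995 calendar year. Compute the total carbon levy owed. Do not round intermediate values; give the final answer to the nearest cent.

January 1 – February 21, 1995: 52 days × 57 tonnes/day = 2,964 tonnes at $30.95/tonne → $91,735.80
February 22 – May 23, 1995: 91 days × 57 tonnes/day = 5,187 tonnes at $7.83/tonne → $40,614.21
May 24 – December 31, 1995: 222 days × 57 tonnes/day = 12,654 tonnes at $48.19/tonne → $609,796.26

$742,146.27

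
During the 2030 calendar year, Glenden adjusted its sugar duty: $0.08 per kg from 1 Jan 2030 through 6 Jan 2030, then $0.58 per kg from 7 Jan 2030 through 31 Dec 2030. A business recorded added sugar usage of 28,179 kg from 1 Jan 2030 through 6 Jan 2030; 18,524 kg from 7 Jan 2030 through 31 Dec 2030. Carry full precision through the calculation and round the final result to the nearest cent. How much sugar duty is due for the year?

$12,998.24

1 Jan – 6 Jan 2030: 28,179 kg at $0.08/kg → $2,254.32
7 Jan – 31 Dec 2030: 18,524 kg at $0.58/kg → $10,743.92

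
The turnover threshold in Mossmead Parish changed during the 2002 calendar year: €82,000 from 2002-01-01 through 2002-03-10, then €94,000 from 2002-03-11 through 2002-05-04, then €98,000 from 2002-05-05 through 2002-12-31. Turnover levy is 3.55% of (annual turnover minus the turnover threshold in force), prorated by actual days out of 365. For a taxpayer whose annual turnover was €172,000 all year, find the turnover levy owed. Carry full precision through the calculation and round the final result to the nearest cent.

€2,755.77

2002-01-01 to 2002-03-10: 69 days, exemption €82,000 → (€172,000 − €82,000) × 3.55% × 69/365 = €603.9863
2002-03-11 to 2002-05-04: 55 days, exemption €94,000 → (€172,000 − €94,000) × 3.55% × 55/365 = €417.2466
2002-05-05 to 2002-12-31: 241 days, exemption €98,000 → (€172,000 − €98,000) × 3.55% × 241/365 = €1,734.5397
Total = €2,755.7726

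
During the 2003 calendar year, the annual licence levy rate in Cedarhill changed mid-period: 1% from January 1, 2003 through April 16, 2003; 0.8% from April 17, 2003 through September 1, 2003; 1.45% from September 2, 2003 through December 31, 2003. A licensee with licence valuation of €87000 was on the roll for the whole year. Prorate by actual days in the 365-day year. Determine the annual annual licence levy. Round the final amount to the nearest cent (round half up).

€934.00

January 1 – April 16, 2003: 106 days at 1% → €87000 × 1% × 106/365 = €252.6575
April 17 – September 1, 2003: 138 days at 0.8% → €87000 × 0.8% × 138/365 = €263.1452
September 2 – December 31, 2003: 121 days at 1.45% → €87000 × 1.45% × 121/365 = €418.1959
Total = €933.9986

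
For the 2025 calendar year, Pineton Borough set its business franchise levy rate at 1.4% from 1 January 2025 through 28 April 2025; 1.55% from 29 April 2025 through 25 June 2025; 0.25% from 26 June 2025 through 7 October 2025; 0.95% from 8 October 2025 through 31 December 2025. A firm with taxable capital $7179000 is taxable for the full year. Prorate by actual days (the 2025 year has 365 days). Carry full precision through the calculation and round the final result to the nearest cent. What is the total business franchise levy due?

$71170.44

1 January – 28 April 2025: 118 days at 1.4% → $7179000 × 1.4% × 118/365 = $32492.3507
29 April – 25 June 2025: 58 days at 1.55% → $7179000 × 1.55% × 58/365 = $17681.9753
26 June – 7 October 2025: 104 days at 0.25% → $7179000 × 0.25% × 104/365 = $5113.8082
8 October – 31 December 2025: 85 days at 0.95% → $7179000 × 0.95% × 85/365 = $15882.3082
Total = $71170.4425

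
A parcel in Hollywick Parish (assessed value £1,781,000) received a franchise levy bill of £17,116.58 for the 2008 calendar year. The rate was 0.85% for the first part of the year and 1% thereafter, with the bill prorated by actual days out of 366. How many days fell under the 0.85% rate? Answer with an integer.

Let d = days at the first rate; then 366 − d days at the second rate.
£1,781,000 × [0.85%·d + 1%·(366−d)] / 366 = £17,116.58
Solving gives d = 95, so the new rate took effect on 5 Apr 2008.

95 days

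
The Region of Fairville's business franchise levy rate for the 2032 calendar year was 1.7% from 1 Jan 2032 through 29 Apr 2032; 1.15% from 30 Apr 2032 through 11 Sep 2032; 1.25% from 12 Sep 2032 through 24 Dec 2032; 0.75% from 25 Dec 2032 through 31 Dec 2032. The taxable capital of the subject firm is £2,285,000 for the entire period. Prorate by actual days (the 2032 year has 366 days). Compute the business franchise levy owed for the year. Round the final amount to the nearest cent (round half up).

1 Jan – 29 Apr 2032: 120 days at 1.7% → £2,285,000 × 1.7% × 120/366 = £12,736.0656
30 Apr – 11 Sep 2032: 135 days at 1.15% → £2,285,000 × 1.15% × 135/366 = £9,692.5205
12 Sep – 24 Dec 2032: 104 days at 1.25% → £2,285,000 × 1.25% × 104/366 = £8,116.1202
25 Dec – 31 Dec 2032: 7 days at 0.75% → £2,285,000 × 0.75% × 7/366 = £327.7664
Total = £30,872.4727

£30,872.47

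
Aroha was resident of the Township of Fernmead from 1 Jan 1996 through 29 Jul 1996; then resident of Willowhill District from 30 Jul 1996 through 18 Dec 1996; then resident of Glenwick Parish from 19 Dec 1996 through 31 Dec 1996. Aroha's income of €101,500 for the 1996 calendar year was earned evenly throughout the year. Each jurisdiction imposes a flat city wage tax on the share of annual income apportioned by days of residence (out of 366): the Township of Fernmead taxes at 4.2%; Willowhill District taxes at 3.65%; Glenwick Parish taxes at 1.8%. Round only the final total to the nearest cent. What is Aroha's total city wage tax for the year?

The Township of Fernmead, 1 Jan – 29 Jul 1996: 211 days → €101,500 × 4.2% × 211/366 = €2,457.6311
Willowhill District, 30 Jul – 18 Dec 1996: 142 days → €101,500 × 3.65% × 142/366 = €1,437.3620
Glenwick Parish, 19 Dec – 31 Dec 1996: 13 days → €101,500 × 1.8% × 13/366 = €64.8934
Total = €3,959.8866

€3,959.89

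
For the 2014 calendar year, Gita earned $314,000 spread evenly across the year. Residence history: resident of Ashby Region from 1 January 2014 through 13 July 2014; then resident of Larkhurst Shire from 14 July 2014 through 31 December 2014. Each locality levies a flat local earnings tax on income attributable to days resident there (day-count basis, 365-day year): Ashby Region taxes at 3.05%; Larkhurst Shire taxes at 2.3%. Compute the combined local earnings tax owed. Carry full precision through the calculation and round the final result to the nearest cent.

$8,473.70

Ashby Region, 1 January – 13 July 2014: 194 days → $314,000 × 3.05% × 194/365 = $5,090.2411
Larkhurst Shire, 14 July – 31 December 2014: 171 days → $314,000 × 2.3% × 171/365 = $3,383.4575
Total = $8,473.6986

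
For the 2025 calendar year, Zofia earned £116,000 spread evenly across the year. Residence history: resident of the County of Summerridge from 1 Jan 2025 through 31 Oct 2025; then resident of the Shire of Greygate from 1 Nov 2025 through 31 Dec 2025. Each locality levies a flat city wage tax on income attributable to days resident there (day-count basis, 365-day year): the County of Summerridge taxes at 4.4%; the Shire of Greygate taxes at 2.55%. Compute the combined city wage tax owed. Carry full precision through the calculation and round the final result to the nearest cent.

£4,745.35

The County of Summerridge, 1 Jan – 31 Oct 2025: 304 days → £116,000 × 4.4% × 304/365 = £4,251.0027
The Shire of Greygate, 1 Nov – 31 Dec 2025: 61 days → £116,000 × 2.55% × 61/365 = £494.3507
Total = £4,745.3534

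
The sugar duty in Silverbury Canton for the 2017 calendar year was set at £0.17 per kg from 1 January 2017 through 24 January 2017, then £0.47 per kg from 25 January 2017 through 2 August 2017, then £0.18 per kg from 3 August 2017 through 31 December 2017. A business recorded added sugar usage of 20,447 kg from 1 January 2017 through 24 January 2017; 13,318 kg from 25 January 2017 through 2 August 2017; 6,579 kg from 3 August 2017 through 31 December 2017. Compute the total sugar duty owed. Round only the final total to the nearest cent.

1 January – 24 January 2017: 20,447 kg at £0.17/kg → £3,475.99
25 January – 2 August 2017: 13,318 kg at £0.47/kg → £6,259.46
3 August – 31 December 2017: 6,579 kg at £0.18/kg → £1,184.22

£10,919.67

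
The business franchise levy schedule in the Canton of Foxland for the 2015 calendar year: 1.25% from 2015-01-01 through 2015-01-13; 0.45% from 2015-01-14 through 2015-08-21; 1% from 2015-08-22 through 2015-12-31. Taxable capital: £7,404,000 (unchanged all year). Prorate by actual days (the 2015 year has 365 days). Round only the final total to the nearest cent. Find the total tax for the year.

£50,154.49

2015-01-01 to 2015-01-13: 13 days at 1.25% → £7,404,000 × 1.25% × 13/365 = £3,296.3014
2015-01-14 to 2015-08-21: 220 days at 0.45% → £7,404,000 × 0.45% × 220/365 = £20,082.0822
2015-08-22 to 2015-12-31: 132 days at 1% → £7,404,000 × 1% × 132/365 = £26,776.1096
Total = £50,154.4932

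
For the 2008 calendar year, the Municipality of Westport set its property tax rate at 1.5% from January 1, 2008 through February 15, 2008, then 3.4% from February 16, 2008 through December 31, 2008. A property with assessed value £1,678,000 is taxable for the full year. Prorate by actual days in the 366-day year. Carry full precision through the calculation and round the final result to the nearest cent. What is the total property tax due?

January 1 – February 15, 2008: 46 days at 1.5% → £1,678,000 × 1.5% × 46/366 = £3,163.4426
February 16 – December 31, 2008: 320 days at 3.4% → £1,678,000 × 3.4% × 320/366 = £49,881.5301
Total = £53,044.9727

£53,044.97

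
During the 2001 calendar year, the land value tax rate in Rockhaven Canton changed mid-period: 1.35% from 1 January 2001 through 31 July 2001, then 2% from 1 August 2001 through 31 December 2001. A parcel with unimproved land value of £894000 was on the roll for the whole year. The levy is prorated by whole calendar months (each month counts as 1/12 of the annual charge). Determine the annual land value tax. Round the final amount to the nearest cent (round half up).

£14490.25

1 January – 31 July 2001: 7 months at 1.35% → £894000 × 1.35% × 7/12 = £7040.2500
1 August – 31 December 2001: 5 months at 2% → £894000 × 2% × 5/12 = £7450.0000
Total = £14490.2500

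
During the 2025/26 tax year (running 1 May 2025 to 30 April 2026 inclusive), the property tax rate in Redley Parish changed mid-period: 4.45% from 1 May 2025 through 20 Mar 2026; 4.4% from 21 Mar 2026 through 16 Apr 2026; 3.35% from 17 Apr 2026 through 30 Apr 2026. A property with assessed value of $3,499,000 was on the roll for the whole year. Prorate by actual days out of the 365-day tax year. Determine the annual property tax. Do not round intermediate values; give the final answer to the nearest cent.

1 May 2025 – 20 Mar 2026: 324 days at 4.45% → $3,499,000 × 4.45% × 324/365 = $138,215.2932
21 Mar – 16 Apr 2026: 27 days at 4.4% → $3,499,000 × 4.4% × 27/365 = $11,388.5260
17 Apr – 30 Apr 2026: 14 days at 3.35% → $3,499,000 × 3.35% × 14/365 = $4,495.9753
Total = $154,099.7945

$154,099.79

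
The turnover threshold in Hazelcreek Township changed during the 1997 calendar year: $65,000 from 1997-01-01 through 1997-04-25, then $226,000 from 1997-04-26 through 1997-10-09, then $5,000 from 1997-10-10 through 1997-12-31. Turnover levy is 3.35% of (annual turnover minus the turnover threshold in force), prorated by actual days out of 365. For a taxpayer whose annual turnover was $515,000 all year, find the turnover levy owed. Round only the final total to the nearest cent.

$13,064.36

1997-01-01 to 1997-04-25: 115 days, exemption $65,000 → ($515,000 − $65,000) × 3.35% × 115/365 = $4,749.6575
1997-04-26 to 1997-10-09: 167 days, exemption $226,000 → ($515,000 − $226,000) × 3.35% × 167/365 = $4,429.6178
1997-10-10 to 1997-12-31: 83 days, exemption $5,000 → ($515,000 − $5,000) × 3.35% × 83/365 = $3,885.0822
Total = $13,064.3575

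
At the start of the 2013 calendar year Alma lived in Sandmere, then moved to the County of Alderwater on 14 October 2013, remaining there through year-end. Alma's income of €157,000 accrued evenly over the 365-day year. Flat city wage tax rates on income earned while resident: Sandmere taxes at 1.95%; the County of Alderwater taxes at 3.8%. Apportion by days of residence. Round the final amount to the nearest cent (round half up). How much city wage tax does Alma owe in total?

Sandmere, 1 January – 13 October 2013: 286 days → €157,000 × 1.95% × 286/365 = €2,398.8740
The County of Alderwater, 14 October – 31 December 2013: 79 days → €157,000 × 3.8% × 79/365 = €1,291.2712
Total = €3,690.1452

€3,690.15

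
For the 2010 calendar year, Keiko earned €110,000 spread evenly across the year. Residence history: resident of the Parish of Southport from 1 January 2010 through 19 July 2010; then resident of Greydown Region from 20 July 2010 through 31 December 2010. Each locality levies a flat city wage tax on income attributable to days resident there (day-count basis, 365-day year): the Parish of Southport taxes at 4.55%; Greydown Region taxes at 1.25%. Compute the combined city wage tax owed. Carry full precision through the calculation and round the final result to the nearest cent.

The Parish of Southport, 1 January – 19 July 2010: 200 days → €110,000 × 4.55% × 200/365 = €2,742.4658
Greydown Region, 20 July – 31 December 2010: 165 days → €110,000 × 1.25% × 165/365 = €621.5753
Total = €3,364.0411

€3,364.04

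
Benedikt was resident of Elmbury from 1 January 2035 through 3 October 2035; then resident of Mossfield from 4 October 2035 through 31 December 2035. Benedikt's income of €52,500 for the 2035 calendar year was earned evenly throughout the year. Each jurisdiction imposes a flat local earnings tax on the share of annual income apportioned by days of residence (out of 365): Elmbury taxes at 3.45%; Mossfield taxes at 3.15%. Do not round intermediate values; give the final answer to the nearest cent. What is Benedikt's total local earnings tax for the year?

Elmbury, 1 January – 3 October 2035: 276 days → €52,500 × 3.45% × 276/365 = €1,369.6027
Mossfield, 4 October – 31 December 2035: 89 days → €52,500 × 3.15% × 89/365 = €403.2432
Total = €1,772.8459

€1,772.85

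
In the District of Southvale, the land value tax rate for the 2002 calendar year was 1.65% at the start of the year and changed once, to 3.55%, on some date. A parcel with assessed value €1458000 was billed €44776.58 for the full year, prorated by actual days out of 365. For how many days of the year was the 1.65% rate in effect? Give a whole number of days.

92 days

Let d = days at the first rate; then 365 − d days at the second rate.
€1458000 × [1.65%·d + 3.55%·(365−d)] / 365 = €44776.58
Solving gives d = 92, so the new rate took effect on 3 Apr 2002.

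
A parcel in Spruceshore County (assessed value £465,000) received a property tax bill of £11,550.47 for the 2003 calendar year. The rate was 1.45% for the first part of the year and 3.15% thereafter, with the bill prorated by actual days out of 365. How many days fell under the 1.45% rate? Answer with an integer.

Let d = days at the first rate; then 365 − d days at the second rate.
£465,000 × [1.45%·d + 3.15%·(365−d)] / 365 = £11,550.47
Solving gives d = 143, so the new rate took effect on 24 May 2003.

143 days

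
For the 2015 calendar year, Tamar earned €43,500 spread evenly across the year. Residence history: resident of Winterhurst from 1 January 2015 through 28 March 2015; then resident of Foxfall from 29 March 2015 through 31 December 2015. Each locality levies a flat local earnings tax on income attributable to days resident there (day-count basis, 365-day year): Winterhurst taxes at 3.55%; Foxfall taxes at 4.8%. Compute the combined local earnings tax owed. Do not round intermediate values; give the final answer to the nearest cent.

Winterhurst, 1 January – 28 March 2015: 87 days → €43,500 × 3.55% × 87/365 = €368.0815
Foxfall, 29 March – 31 December 2015: 278 days → €43,500 × 4.8% × 278/365 = €1,590.3123
Total = €1,958.3938

€1,958.39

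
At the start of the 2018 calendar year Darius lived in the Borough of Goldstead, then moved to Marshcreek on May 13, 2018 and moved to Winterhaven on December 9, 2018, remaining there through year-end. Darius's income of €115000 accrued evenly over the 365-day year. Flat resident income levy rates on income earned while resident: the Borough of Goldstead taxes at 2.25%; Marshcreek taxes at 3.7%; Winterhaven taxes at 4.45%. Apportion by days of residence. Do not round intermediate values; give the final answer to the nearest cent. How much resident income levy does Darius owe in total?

€3706.31

The Borough of Goldstead, January 1 – May 12, 2018: 132 days → €115000 × 2.25% × 132/365 = €935.7534
Marshcreek, May 13 – December 8, 2018: 210 days → €115000 × 3.7% × 210/365 = €2448.0822
Winterhaven, December 9 – December 31, 2018: 23 days → €115000 × 4.45% × 23/365 = €322.4726
Total = €3706.3082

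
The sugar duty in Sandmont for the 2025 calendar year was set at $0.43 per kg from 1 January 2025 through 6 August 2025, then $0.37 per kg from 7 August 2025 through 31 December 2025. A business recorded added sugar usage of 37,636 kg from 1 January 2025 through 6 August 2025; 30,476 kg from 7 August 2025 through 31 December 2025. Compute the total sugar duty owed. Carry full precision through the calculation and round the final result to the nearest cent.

$27,459.60

1 January – 6 August 2025: 37,636 kg at $0.43/kg → $16,183.48
7 August – 31 December 2025: 30,476 kg at $0.37/kg → $11,276.12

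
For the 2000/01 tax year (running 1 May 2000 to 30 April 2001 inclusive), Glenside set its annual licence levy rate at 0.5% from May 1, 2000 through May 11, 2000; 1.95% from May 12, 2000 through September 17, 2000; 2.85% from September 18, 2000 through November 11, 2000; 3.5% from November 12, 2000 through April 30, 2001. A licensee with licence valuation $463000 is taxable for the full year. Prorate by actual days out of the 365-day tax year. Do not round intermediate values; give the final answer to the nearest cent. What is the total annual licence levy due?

$12796.56

May 1 – May 11, 2000: 11 days at 0.5% → $463000 × 0.5% × 11/365 = $69.7671
May 12 – September 17, 2000: 129 days at 1.95% → $463000 × 1.95% × 129/365 = $3190.8945
September 18 – November 11, 2000: 55 days at 2.85% → $463000 × 2.85% × 55/365 = $1988.3630
November 12, 2000 – April 30, 2001: 170 days at 3.5% → $463000 × 3.5% × 170/365 = $7547.5342
Total = $12796.5589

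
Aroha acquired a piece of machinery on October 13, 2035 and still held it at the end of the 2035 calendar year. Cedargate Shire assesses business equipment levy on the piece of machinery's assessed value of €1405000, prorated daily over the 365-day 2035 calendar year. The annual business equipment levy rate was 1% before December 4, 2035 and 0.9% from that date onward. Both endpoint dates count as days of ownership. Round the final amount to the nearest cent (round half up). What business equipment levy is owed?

€2971.67

October 13 – December 3, 2035: 52 days at 1% → €1405000 × 1% × 52/365 = €2001.6438
December 4 – December 31, 2035: 28 days at 0.9% → €1405000 × 0.9% × 28/365 = €970.0274
Total = €2971.6712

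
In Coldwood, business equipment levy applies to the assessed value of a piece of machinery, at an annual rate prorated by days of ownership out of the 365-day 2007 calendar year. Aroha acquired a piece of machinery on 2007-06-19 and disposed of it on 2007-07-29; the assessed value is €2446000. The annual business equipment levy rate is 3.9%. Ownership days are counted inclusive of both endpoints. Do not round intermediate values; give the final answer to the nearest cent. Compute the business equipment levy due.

€10715.49

Days held (2007-06-19 to 2007-07-29): 41 out of 365
Tax = €2446000 × 3.9% × 41/365 = €10715.4904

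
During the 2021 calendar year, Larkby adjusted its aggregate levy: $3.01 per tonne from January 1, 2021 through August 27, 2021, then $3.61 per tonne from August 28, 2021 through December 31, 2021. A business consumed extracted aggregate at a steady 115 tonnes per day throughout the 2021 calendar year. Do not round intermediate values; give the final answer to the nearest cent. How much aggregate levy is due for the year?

$135038.75

January 1 – August 27, 2021: 239 days × 115 tonnes/day = 27,485 tonnes at $3.01/tonne → $82729.85
August 28 – December 31, 2021: 126 days × 115 tonnes/day = 14,490 tonnes at $3.61/tonne → $52308.90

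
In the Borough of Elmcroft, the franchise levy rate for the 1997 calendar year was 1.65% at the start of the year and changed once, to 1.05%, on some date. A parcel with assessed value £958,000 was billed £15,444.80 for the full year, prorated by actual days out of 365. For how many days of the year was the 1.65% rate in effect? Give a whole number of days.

342 days

Let d = days at the first rate; then 365 − d days at the second rate.
£958,000 × [1.65%·d + 1.05%·(365−d)] / 365 = £15,444.80
Solving gives d = 342, so the new rate took effect on 9 December 1997.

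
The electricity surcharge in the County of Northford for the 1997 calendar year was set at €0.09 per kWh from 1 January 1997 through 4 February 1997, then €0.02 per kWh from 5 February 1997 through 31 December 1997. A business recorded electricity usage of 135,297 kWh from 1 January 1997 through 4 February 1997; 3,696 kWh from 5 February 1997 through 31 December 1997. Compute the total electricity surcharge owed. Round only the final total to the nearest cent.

€12,250.65

1 January – 4 February 1997: 135,297 kWh at €0.09/kWh → €12,176.73
5 February – 31 December 1997: 3,696 kWh at €0.02/kWh → €73.92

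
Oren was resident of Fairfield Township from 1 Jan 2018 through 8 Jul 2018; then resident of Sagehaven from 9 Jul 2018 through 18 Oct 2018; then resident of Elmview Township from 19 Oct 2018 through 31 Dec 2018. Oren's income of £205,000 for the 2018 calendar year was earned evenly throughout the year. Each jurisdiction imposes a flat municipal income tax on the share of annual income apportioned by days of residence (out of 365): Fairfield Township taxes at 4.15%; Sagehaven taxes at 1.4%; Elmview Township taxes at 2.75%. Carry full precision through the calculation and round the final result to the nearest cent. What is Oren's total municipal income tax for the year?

£6,350.23

Fairfield Township, 1 Jan – 8 Jul 2018: 189 days → £205,000 × 4.15% × 189/365 = £4,405.2534
Sagehaven, 9 Jul – 18 Oct 2018: 102 days → £205,000 × 1.4% × 102/365 = £802.0274
Elmview Township, 19 Oct – 31 Dec 2018: 74 days → £205,000 × 2.75% × 74/365 = £1,142.9452
Total = £6,350.2260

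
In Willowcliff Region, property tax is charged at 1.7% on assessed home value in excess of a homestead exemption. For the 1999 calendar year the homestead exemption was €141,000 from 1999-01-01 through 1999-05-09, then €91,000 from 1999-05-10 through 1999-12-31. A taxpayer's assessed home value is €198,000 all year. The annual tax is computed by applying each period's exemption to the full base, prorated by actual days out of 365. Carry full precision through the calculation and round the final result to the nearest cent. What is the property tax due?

1999-01-01 to 1999-05-09: 129 days, exemption €141,000 → (€198,000 − €141,000) × 1.7% × 129/365 = €342.4685
1999-05-10 to 1999-12-31: 236 days, exemption €91,000 → (€198,000 − €91,000) × 1.7% × 236/365 = €1,176.1205
Total = €1,518.5890

€1,518.59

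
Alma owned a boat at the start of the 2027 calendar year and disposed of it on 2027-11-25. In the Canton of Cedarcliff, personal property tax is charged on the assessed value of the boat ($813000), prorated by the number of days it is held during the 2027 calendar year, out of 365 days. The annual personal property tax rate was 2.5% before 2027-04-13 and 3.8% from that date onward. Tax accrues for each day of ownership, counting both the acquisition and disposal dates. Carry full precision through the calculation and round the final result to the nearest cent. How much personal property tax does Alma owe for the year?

2027-01-01 to 2027-04-12: 102 days at 2.5% → $813000 × 2.5% × 102/365 = $5679.8630
2027-04-13 to 2027-11-25: 227 days at 3.8% → $813000 × 3.8% × 227/365 = $19213.5288
Total = $24893.3918

$24893.39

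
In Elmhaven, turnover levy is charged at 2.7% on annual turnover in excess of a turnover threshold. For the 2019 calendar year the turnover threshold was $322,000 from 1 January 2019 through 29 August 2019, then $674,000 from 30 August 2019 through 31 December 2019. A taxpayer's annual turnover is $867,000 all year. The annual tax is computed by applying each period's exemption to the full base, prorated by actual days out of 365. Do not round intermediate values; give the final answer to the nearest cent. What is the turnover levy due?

$11,486.24

1 January – 29 August 2019: 241 days, exemption $322,000 → ($867,000 − $322,000) × 2.7% × 241/365 = $9,715.9315
30 August – 31 December 2019: 124 days, exemption $674,000 → ($867,000 − $674,000) × 2.7% × 124/365 = $1,770.3123
Total = $11,486.2438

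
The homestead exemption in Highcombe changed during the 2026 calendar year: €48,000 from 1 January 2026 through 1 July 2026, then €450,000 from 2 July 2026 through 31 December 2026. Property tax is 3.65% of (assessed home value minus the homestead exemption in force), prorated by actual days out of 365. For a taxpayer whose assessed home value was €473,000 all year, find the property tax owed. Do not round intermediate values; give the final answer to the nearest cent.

€8,155.90

1 January – 1 July 2026: 182 days, exemption €48,000 → (€473,000 − €48,000) × 3.65% × 182/365 = €7,735.0000
2 July – 31 December 2026: 183 days, exemption €450,000 → (€473,000 − €450,000) × 3.65% × 183/365 = €420.9000
Total = €8,155.9000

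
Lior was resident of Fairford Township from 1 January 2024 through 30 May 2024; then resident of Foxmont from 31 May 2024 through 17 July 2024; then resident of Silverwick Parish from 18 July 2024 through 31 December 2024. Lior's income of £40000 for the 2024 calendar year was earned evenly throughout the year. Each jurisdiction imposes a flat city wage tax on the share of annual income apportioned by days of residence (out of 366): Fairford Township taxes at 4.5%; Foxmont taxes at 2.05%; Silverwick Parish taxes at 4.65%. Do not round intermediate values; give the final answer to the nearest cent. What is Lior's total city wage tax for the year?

Fairford Township, 1 January – 30 May 2024: 151 days → £40000 × 4.5% × 151/366 = £742.6230
Foxmont, 31 May – 17 July 2024: 48 days → £40000 × 2.05% × 48/366 = £107.5410
Silverwick Parish, 18 July – 31 December 2024: 167 days → £40000 × 4.65% × 167/366 = £848.6885
Total = £1698.8525

£1698.85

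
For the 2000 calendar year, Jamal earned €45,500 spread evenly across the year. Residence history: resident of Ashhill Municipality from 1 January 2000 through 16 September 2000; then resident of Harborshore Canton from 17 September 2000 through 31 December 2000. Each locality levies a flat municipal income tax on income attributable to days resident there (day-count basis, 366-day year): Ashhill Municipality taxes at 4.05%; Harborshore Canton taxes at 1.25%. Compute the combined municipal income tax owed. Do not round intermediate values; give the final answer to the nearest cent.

Ashhill Municipality, 1 January – 16 September 2000: 260 days → €45,500 × 4.05% × 260/366 = €1,309.0574
Harborshore Canton, 17 September – 31 December 2000: 106 days → €45,500 × 1.25% × 106/366 = €164.7199
Total = €1,473.7773

€1,473.78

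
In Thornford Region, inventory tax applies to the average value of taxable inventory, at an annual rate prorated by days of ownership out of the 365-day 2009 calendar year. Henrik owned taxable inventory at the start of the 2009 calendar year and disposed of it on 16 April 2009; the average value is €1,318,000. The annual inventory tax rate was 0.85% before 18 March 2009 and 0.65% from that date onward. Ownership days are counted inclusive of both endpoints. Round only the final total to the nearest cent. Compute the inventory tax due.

€3,036.82

1 January – 17 March 2009: 76 days at 0.85% → €1,318,000 × 0.85% × 76/365 = €2,332.6795
18 March – 16 April 2009: 30 days at 0.65% → €1,318,000 × 0.65% × 30/365 = €704.1370
Total = €3,036.8164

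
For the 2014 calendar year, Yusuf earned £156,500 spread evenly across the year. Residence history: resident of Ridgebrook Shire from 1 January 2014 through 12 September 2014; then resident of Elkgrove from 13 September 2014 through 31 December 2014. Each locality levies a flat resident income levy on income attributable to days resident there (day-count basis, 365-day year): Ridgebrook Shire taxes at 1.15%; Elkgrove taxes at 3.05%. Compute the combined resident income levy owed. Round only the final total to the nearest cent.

Ridgebrook Shire, 1 January – 12 September 2014: 255 days → £156,500 × 1.15% × 255/365 = £1,257.3596
Elkgrove, 13 September – 31 December 2014: 110 days → £156,500 × 3.05% × 110/365 = £1,438.5137
Total = £2,695.8733

£2,695.87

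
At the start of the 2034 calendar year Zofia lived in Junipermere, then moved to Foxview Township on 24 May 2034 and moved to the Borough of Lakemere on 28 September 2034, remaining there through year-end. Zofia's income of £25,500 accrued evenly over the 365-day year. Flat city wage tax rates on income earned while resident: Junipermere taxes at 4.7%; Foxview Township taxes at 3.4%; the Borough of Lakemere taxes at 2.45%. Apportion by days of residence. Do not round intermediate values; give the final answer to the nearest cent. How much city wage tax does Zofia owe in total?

£933.82

Junipermere, 1 January – 23 May 2034: 143 days → £25,500 × 4.7% × 143/365 = £469.5493
Foxview Township, 24 May – 27 September 2034: 127 days → £25,500 × 3.4% × 127/365 = £301.6685
The Borough of Lakemere, 28 September – 31 December 2034: 95 days → £25,500 × 2.45% × 95/365 = £162.6062
Total = £933.8240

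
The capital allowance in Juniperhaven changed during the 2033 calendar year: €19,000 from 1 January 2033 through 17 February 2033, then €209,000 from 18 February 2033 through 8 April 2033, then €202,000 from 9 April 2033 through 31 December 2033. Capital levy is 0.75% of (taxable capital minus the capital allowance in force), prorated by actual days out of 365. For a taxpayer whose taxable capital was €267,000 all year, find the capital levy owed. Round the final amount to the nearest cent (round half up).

1 January – 17 February 2033: 48 days, exemption €19,000 → (€267,000 − €19,000) × 0.75% × 48/365 = €244.6027
18 February – 8 April 2033: 50 days, exemption €209,000 → (€267,000 − €209,000) × 0.75% × 50/365 = €59.5890
9 April – 31 December 2033: 267 days, exemption €202,000 → (€267,000 − €202,000) × 0.75% × 267/365 = €356.6096
Total = €660.8014

€660.80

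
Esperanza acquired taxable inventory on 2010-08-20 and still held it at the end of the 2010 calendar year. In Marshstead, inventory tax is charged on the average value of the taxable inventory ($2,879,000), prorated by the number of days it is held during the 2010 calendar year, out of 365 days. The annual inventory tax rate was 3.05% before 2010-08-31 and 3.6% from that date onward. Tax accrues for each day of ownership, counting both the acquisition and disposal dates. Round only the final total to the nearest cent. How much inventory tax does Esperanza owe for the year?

2010-08-20 to 2010-08-30: 11 days at 3.05% → $2,879,000 × 3.05% × 11/365 = $2,646.3137
2010-08-31 to 2010-12-31: 123 days at 3.6% → $2,879,000 × 3.6% × 123/365 = $34,926.6082
Total = $37,572.9219

$37,572.92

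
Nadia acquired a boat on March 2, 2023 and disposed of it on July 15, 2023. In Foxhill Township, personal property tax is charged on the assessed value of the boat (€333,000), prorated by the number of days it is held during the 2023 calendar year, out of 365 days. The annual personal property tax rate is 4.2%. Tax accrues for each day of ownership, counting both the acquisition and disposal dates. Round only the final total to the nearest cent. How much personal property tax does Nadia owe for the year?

€5,211.22

Days held (March 2 – July 15, 2023): 136 out of 365
Tax = €333,000 × 4.2% × 136/365 = €5,211.2219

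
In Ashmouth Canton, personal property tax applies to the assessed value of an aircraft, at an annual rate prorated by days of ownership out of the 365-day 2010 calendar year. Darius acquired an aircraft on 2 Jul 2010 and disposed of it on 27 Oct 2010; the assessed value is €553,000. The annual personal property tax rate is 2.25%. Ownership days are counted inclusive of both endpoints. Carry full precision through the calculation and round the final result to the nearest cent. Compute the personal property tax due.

Days held (2 Jul – 27 Oct 2010): 118 out of 365
Tax = €553,000 × 2.25% × 118/365 = €4,022.5068

€4,022.51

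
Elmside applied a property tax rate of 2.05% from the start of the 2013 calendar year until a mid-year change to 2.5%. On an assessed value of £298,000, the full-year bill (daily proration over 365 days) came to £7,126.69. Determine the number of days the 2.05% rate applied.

88 days

Let d = days at the first rate; then 365 − d days at the second rate.
£298,000 × [2.05%·d + 2.5%·(365−d)] / 365 = £7,126.69
Solving gives d = 88, so the new rate took effect on 30 Mar 2013.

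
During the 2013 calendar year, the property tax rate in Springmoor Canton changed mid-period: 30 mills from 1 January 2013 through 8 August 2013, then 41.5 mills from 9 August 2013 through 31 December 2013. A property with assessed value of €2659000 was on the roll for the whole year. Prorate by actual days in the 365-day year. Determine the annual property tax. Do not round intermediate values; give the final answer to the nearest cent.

1 January – 8 August 2013: 220 days at 30 mills → €2659000 × 3% × 220/365 = €48080.5479
9 August – 31 December 2013: 145 days at 41.5 mills → €2659000 × 4.15% × 145/365 = €43837.0753
Total = €91917.6233

€91917.62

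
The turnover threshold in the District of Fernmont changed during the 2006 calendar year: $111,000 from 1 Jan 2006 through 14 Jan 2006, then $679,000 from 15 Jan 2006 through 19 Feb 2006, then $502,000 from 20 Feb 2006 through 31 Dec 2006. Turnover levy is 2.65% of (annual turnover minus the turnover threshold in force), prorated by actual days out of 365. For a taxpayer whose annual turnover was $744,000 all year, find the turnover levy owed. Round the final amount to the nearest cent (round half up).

1 Jan – 14 Jan 2006: 14 days, exemption $111,000 → ($744,000 − $111,000) × 2.65% × 14/365 = $643.4055
15 Jan – 19 Feb 2006: 36 days, exemption $679,000 → ($744,000 − $679,000) × 2.65% × 36/365 = $169.8904
20 Feb – 31 Dec 2006: 315 days, exemption $502,000 → ($744,000 − $502,000) × 2.65% × 315/365 = $5,534.5068
Total = $6,347.8027

$6,347.80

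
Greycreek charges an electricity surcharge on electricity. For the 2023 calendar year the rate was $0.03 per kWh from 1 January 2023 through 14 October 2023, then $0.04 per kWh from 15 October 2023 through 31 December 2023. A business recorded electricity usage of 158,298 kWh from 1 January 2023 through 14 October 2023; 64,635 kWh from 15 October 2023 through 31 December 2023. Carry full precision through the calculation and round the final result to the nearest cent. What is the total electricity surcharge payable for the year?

$7334.34

1 January – 14 October 2023: 158,298 kWh at $0.03/kWh → $4748.94
15 October – 31 December 2023: 64,635 kWh at $0.04/kWh → $2585.40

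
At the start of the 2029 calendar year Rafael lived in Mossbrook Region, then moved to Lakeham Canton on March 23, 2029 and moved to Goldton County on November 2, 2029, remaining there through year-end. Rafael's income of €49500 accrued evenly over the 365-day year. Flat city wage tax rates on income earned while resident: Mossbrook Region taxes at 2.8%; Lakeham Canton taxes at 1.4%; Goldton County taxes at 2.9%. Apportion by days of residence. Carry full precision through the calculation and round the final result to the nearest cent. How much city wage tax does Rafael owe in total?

Mossbrook Region, January 1 – March 22, 2029: 81 days → €49500 × 2.8% × 81/365 = €307.5781
Lakeham Canton, March 23 – November 1, 2029: 224 days → €49500 × 1.4% × 224/365 = €425.2932
Goldton County, November 2 – December 31, 2029: 60 days → €49500 × 2.9% × 60/365 = €235.9726
Total = €968.8438

€968.84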